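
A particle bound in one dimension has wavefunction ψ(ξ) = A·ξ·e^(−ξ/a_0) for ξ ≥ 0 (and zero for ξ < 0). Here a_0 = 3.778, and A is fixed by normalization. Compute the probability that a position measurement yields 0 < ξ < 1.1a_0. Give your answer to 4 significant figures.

The probability is P = ∫ |ψ|² dξ over [0, 1.1a_0].
With A² fixed by ∫|ψ|² = 1, i.e. A² = (a_0^3/4)^(−1), substitute and integrate.
Substituting u = ξ/a_0, A² and the length scale cancel in the ratio: P = ∫_{0}^{1.1} u^2·e^(-2·u) du / ∫_{0}^{∞} u^2·e^(-2·u) du.
With ∫ u^2·e^(-2·u) du = -(2·u^2 + 2·u + 1)·e^(-2·u)/4 + C, the region integral is 1/4 - 281·e^(-11/5)/200 and the full one is 1/4.
This works out to P = 0.37729.

P ≈ 0.3773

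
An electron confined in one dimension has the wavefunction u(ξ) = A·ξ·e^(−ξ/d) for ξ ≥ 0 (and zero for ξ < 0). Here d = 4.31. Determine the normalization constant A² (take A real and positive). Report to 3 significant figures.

A^2 ≈ 0.0500

We need A² ∫|f|² dξ = 1, taking the integral from 0 to ∞.
With ∫₀^∞ ξ^2 e^(−αξ) dξ = 2!/α^3, carrying out the integral gives A² · d^3/4.
With d = 4.31: A² = 0.04996 and A = 0.2235.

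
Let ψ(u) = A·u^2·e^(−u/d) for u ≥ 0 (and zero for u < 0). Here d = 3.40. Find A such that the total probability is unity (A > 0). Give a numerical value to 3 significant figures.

Normalization requires ∫|ψ|² du = 1, integrated from 0 to ∞.
With ψ = A·u^2·e^(−u/d), the integral evaluates to A²·[3·d^5/4].
Setting this equal to 1 gives A² = 1/(3·d^5/4).
With d = 3.40: A² = 0.002935 and A = 0.05417.

A ≈ 0.0542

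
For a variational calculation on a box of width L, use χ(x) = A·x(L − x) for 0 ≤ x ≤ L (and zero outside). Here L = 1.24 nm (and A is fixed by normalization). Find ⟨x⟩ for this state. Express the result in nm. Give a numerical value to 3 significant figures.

By definition ⟨x⟩ = ∫ x |χ(x)|² dx.
Expanding the polynomial and integrating term by term, the ratio of the moment integral to the normalization integral gives ⟨x⟩ = L/2.
Putting L = 1.24 gives 0.6200.

⟨x⟩ ≈ 0.620 nm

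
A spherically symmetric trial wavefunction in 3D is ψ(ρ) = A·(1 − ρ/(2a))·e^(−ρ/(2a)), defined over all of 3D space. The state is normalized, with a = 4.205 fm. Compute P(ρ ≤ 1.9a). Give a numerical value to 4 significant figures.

P ≈ 0.05263

P = ∫ |ψ|² 4πρ² dρ over ρ ≤ 1.9a.
A² is fixed by ∫₀^∞ 4πρ²|ψ|² dρ = 1, i.e. A² = (8·π·a^3)^(−1).
Substituting u = ρ/a, A², 4π and the length scale all cancel in the ratio: P = ∫_{0}^{1.9} u^2·(1 - u/2)^2·e^(-u) du / ∫_{0}^{∞} u^2·(1 - u/2)^2·e^(-u) du.
An antiderivative of u^2·(1 - u/2)^2·e^(-u) is -(u^4/4 + u^2 + 2·u + 2)·e^(-u); evaluating from 0 to 1.9 gives ≈ 0.105261, while the full integral is 2.
The region integral divided by the full integral gives P = 0.052630.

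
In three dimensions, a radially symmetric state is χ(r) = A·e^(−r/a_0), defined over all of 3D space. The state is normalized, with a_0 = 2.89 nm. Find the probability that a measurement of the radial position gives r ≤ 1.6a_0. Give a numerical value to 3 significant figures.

Integrate the radial probability density 4πr²|χ|² over r ≤ 1.6a_0.
The full normalization integral is A²·[π·a_0^3] = 1, fixing A².
Substituting u = r/a_0, A², 4π and the length scale all cancel in the ratio: P = ∫_{0}^{1.6} u^2·e^(-2·u) du / ∫_{0}^{∞} u^2·e^(-2·u) du.
Using ∫ u^2·e^(-2·u) du = -(2·u^2 + 2·u + 1)·e^(-2·u)/4, the numerator is 1/4 - 233·e^(-16/5)/100 and the denominator is 1/4.
This evaluates to P = 0.6201.

P ≈ 0.620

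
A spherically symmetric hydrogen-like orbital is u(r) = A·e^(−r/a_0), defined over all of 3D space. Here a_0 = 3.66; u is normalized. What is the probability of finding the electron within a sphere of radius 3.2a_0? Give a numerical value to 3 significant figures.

P ≈ 0.954

P = ∫ |u|² 4πr² dr over r ≤ 3.2a_0.
Normalization gives A² = 1/(π·a_0^3).
Substituting t = r/a_0, A², 4π and the length scale all cancel in the ratio: P = ∫_{0}^{3.2} t^2·e^(-2·t) dt / ∫_{0}^{∞} t^2·e^(-2·t) dt.
Using ∫ t^2·e^(-2·t) dt = -(2·t^2 + 2·t + 1)·e^(-2·t)/4, the numerator is 1/4 - 697·e^(-32/5)/100 and the denominator is 1/4.
The region integral divided by the full integral gives P = 0.9537.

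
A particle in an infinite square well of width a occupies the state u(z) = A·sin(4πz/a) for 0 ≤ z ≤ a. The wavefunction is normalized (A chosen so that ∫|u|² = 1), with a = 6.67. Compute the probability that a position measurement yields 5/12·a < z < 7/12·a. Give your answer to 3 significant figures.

P ≈ 0.0978

P = ∫_{5/12·a}^{7/12·a} |u(z)|² dz.
The normalization integral ∫|u|²dz over the whole domain equals a/2·A², and A² cancels in the ratio.
Substituting t = z/a, A² and the length scale cancel in the ratio: P = ∫_{5/12}^{7/12} sin(4·π·t)^2 dt / ∫_{0}^{1} sin(4·π·t)^2 dt.
Using ∫ sin(4·π·t)^2 dt = t/2 - sin(4·π·t)·cos(4·π·t)/(8·π), the numerator is -√(3)/(16·π) + 1/12 and the denominator is 1/2.
Taking the ratio, P = (-√(3)/8 + π/6)/π.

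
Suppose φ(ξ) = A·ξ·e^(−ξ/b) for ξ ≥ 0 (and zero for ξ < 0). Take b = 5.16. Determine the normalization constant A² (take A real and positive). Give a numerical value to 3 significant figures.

The normalization condition is ∫|φ|² dξ = 1 from 0 to ∞.
Using ∫₀^∞ ξⁿ e^(−αξ) dξ = n!/αⁿ⁺¹, the integral (without the A² prefactor) comes out to b^3/4.
So A² = (b^3/4)^(−1).
Plugging in b = 5.16 yields A = 0.1706.

A^2 ≈ 0.0291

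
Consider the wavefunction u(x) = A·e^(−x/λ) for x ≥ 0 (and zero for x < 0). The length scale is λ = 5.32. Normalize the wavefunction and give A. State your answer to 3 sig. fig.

Normalization requires ∫|u|² dx = 1, integrated from 0 to ∞.
The integral (without the A² prefactor) comes out to λ/2.
Plugging in λ = 5.32 yields A = 0.6131.

A ≈ 0.613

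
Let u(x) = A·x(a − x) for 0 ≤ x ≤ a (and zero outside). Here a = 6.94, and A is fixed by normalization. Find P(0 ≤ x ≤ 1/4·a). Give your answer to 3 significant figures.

P ≈ 0.104

The probability is P = ∫ |u|² dx over [0, 1/4·a].
The normalization integral ∫|u|²dx over the whole domain equals a^5/30·A², and A² cancels in the ratio.
Let t = x/a; then A² and the length scale cancel, so P = ∫_{0}^{1/4} t^2·(1 - t)^2 dt ÷ ∫_{0}^{1} t^2·(1 - t)^2 dt.
An antiderivative of t^2·(1 - t)^2 is t^3·(6·t^2 - 15·t + 10)/30; evaluating from 0 to 1/4 gives ≈ 0.0034505, while the full integral is 1/30.
The result is P = 53/512.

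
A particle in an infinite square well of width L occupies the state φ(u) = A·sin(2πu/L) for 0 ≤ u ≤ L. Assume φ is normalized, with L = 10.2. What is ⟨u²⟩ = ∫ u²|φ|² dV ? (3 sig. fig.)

By definition ⟨u²⟩ = ∫ u^2 |φ(u)|² du.
With ∫₀^L sin²(nπu/L) du = L/2, evaluating both integrals, ⟨u²⟩ = -L^2/(8·π^2) + L^2/3.
Putting L = 10.2 gives 33.36.

⟨u^2⟩ ≈ 33.4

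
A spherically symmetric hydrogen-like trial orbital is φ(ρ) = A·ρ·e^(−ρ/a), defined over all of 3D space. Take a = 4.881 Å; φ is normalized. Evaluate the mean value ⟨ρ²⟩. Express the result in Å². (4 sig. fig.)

⟨ρ²⟩ = ∫ ρ^2 |φ|² 4πρ² dρ over the full domain.
Since the A² factors cancel between numerator and denominator, ⟨ρ²⟩ = 15·a^2/2.
Putting a = 4.881 gives 178.68.

⟨ρ^2⟩ ≈ 178.7 Å^2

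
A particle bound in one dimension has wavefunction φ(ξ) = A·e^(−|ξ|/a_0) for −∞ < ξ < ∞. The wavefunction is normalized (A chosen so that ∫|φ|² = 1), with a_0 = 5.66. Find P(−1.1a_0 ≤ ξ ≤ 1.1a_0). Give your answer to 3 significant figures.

The probability is P = ∫ |φ|² dξ over [−1.1a_0, 1.1a_0].
With A² fixed by ∫|φ|² = 1, i.e. A² = (a_0)^(−1), substitute and integrate.
Both integrals are even about ξ = 0, so only the ξ ≥ 0 halves are needed (the factors of 2 cancel). In terms of u = ξ/a_0 (A² and the length scale cancel between numerator and denominator), P = [∫_{0}^{1.1} e^(-2·u) du] / [∫_{0}^{∞} e^(-2·u) du].
With ∫ e^(-2·u) du = -e^(-2·u)/2 + C, the region integral is 1/2 - e^(-11/5)/2 and the full one is 1/2.
This works out to P = 0.8892.

P ≈ 0.889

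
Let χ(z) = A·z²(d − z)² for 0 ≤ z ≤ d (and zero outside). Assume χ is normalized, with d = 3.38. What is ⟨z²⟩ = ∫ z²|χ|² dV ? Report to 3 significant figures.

⟨z^2⟩ ≈ 3.12

⟨z²⟩ = ∫ z^2 |χ|² dz over the full domain.
Expanding the polynomial and integrating term by term, since the A² factors cancel between numerator and denominator, ⟨z²⟩ = 3·d^2/11.
Putting d = 3.38 gives 3.116.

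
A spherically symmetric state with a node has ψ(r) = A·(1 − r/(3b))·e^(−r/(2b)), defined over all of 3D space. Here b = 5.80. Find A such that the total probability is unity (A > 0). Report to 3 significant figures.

A ≈ 0.0247

Normalization requires ∫|ψ|² 4πr² dr = 1, integrated from 0 to ∞.
(Spherical symmetry: dV = 4πr² dr.)
Recall ∫₀^∞ r^m e^(−r/β) dr = m!·β^(m+1), with ψ = A·(1 − r/(3b))·e^(−r/(2b)), the integral evaluates to A²·[8·π·b^3/3].
So A² = (8·π·b^3/3)^(−1).
With b = 5.80: A² = 0.0006118 and A = 0.02473.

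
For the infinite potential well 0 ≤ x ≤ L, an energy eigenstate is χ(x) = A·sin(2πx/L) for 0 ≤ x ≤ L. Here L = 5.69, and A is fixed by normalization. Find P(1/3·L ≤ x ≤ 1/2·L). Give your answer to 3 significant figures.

P ≈ 0.0978

The probability is P = ∫ |χ|² dx over [1/3·L, 1/2·L].
With A² fixed by ∫|χ|² = 1, i.e. A² = (L/2)^(−1), substitute and integrate.
In terms of u = x/L (A² and the length scale cancel between numerator and denominator), P = [∫_{1/3}^{1/2} sin(2·π·u)^2 du] / [∫_{0}^{1} sin(2·π·u)^2 du].
Using ∫ sin(2·π·u)^2 du = u/2 - sin(4·π·u)/(8·π), the numerator is -√(3)/(16·π) + 1/12 and the denominator is 1/2.
This works out to P = (-√(3)/8 + π/6)/π.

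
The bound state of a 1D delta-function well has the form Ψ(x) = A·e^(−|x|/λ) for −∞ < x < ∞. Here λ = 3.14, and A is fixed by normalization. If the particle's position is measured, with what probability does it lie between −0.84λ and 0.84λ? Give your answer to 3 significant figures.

|Ψ|² is the probability density, so P = ∫_{−0.84λ}^{0.84λ} |Ψ|² dx.
The normalization integral ∫|Ψ|²dx over the whole domain equals λ·A², and A² cancels in the ratio.
Both integrals are even about x = 0, so only the x ≥ 0 halves are needed (the factors of 2 cancel). Substituting u = x/λ, A² and the length scale cancel in the ratio: P = ∫_{0}^{0.84} e^(-2·u) du / ∫_{0}^{∞} e^(-2·u) du.
An antiderivative of e^(-2·u) is -e^(-2·u)/2; evaluating from 0 to 0.84 gives 1/2 - e^(-42/25)/2, while the full integral is 1/2.
The result is P = 0.8136.

P ≈ 0.814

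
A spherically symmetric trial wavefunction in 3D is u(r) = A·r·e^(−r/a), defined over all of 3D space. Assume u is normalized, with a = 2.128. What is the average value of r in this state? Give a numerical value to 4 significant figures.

⟨r⟩ ≈ 5.320

The expectation value is the |u|²-weighted average of r: ∫ r|u|² 4πr² dr.
With ∫₀^∞ r^5 e^(−αr) dr = 5!/α^6, evaluating both integrals, ⟨r⟩ = 5·a/2.
Putting a = 2.128 gives 5.3200.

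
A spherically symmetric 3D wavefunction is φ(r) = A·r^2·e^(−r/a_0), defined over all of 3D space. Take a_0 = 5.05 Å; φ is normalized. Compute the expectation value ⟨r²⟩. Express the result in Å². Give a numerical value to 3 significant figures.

⟨r²⟩ = ∫ r^2 |φ|² 4πr² dr over the full domain.
Recall ∫₀^∞ r^m e^(−r/β) dr = m!·β^(m+1), since the A² factors cancel between numerator and denominator, ⟨r²⟩ = 14·a_0^2.
Putting a_0 = 5.05 gives 357.0.

⟨r^2⟩ ≈ 357 Å^2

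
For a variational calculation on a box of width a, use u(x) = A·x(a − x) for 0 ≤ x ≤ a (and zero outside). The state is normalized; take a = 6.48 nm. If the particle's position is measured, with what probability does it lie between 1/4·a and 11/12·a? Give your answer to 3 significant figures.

P = ∫_{1/4·a}^{11/12·a} |u(x)|² dx.
With A² fixed by ∫|u|² = 1, i.e. A² = (a^5/30)^(−1), substitute and integrate.
In terms of t = x/a (A² and the length scale cancel between numerator and denominator), P = [∫_{1/4}^{11/12} t^2·(1 - t)^2 dt] / [∫_{0}^{1} t^2·(1 - t)^2 dt].
With ∫ t^2·(1 - t)^2 dt = t^3·(6·t^2 - 15·t + 10)/30 + C, the region integral is ≈ 0.029713 and the full one is 1/30.
Evaluating gives P = 4621/5184.

P ≈ 0.891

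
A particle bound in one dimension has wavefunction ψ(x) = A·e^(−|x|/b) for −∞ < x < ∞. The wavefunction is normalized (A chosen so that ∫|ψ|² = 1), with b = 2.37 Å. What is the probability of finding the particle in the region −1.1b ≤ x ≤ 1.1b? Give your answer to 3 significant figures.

P ≈ 0.889

The probability is P = ∫ |ψ|² dx over [−1.1b, 1.1b].
With A² fixed by ∫|ψ|² = 1, i.e. A² = (b)^(−1), substitute and integrate.
By symmetry take twice the x ≥ 0 contribution in numerator and denominator; the 2's cancel. Let u = x/b; then A² and the length scale cancel, so P = ∫_{0}^{1.1} e^(-2·u) du ÷ ∫_{0}^{∞} e^(-2·u) du.
With ∫ e^(-2·u) du = -e^(-2·u)/2 + C, the region integral is 1/2 - e^(-11/5)/2 and the full one is 1/2.
Taking the ratio, P = 0.8892.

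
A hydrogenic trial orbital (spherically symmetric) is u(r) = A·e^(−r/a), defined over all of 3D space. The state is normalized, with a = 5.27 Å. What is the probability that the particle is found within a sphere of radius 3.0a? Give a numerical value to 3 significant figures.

P ≈ 0.938

P = ∫ |u|² 4πr² dr over r ≤ 3.0a.
Normalization gives A² = 1/(π·a^3).
In terms of t = r/a (A², 4π and the length scale all cancel between numerator and denominator), P = [∫_{0}^{3.0} t^2·e^(-2·t) dt] / [∫_{0}^{∞} t^2·e^(-2·t) dt].
With ∫ t^2·e^(-2·t) dt = -(2·t^2 + 2·t + 1)·e^(-2·t)/4 + C, the region integral is 1/4 - 25·e^(-6)/4 and the full one is 1/4.
Taking the ratio yields P = 0.9380.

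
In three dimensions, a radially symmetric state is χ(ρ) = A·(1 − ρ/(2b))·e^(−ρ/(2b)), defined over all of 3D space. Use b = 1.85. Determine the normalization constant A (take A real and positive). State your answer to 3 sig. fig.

A ≈ 0.0793

Normalization requires ∫|χ|² 4πρ² dρ = 1, integrated from 0 to ∞.
(Spherical symmetry: dV = 4πρ² dρ.)
The integral (without the A² prefactor) comes out to 8·π·b^3.
With b = 1.85: A² = 0.006284 and A = 0.07927.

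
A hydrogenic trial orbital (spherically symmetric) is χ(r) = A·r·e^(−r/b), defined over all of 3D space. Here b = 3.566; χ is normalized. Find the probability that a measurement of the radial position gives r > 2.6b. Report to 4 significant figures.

With dV = 4πr²dr, the probability is ∫|χ|² dV over r > 2.6b.
A² is fixed by ∫₀^∞ 4πr²|χ|² dr = 1, i.e. A² = (3·π·b^5)^(−1).
Substituting u = r/b, A², 4π and the length scale all cancel in the ratio: P = ∫_{2.6}^{∞} u^4·e^(-2·u) du / ∫_{0}^{∞} u^4·e^(-2·u) du.
Using ∫ u^4·e^(-2·u) du = -(u^4/2 + u^3 + 3·u^2/2 + 3·u/2 + 3/4)·e^(-2·u), the numerator is ≈ 0.304596 and the denominator is 3/4.
Taking the ratio yields P = 0.40613.

P ≈ 0.4061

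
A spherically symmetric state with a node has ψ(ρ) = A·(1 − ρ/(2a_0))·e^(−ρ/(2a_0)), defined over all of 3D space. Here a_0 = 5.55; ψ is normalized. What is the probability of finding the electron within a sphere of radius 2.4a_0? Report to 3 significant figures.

P ≈ 0.0541

Integrate the radial probability density 4πρ²|ψ|² over ρ ≤ 2.4a_0.
Normalization gives A² = 1/(8·π·a_0^3).
Let u = ρ/a_0; then A², 4π and the length scale all cancel, so P = ∫_{0}^{2.4} u^2·(1 - u/2)^2·e^(-u) du ÷ ∫_{0}^{∞} u^2·(1 - u/2)^2·e^(-u) du.
With ∫ u^2·(1 - u/2)^2·e^(-u) du = -(u^4/4 + u^2 + 2·u + 2)·e^(-u) + C, the region integral is ≈ 0.10813 and the full one is 2.
This evaluates to P = 0.05407.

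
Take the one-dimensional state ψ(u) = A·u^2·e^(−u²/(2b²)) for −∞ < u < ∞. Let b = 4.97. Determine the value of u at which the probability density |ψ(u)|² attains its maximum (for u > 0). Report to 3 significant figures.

u ≈ 7.03

Set d/du [|ψ(u)|²] = 0 and solve for u > 0.
Solving yields u = √(2)·b.
With b = 4.97, the value of u > 0 at which the probability density is greatest is 7.029.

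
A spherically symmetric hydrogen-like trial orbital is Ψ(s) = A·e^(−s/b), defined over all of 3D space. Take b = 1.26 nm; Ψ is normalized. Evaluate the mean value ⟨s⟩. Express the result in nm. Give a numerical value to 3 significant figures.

⟨s⟩ ≈ 1.89 nm

⟨s⟩ = ∫ s |Ψ|² 4πs² ds over the full domain.
Using ∫₀^∞ sⁿ e^(−αs) ds = n!/αⁿ⁺¹, since the A² factors cancel between numerator and denominator, ⟨s⟩ = 3·b/2.
Putting b = 1.26 gives 1.890.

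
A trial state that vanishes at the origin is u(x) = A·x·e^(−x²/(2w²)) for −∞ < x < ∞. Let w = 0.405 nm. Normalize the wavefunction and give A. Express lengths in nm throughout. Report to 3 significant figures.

A ≈ 4.12 nm^(-3/2)

We need A² ∫|f|² dx = 1, taking the integral from −∞ to ∞.
With ∫_{−∞}^{∞} x^(2m) e^(−αx²) dx = (2m−1)!!·√π / (2^m α^(m+1/2)), the integral (without the A² prefactor) comes out to √(π)·w^3/2.
Hence A² = 1/[√(π)·w^3/2].
Plugging in w = 0.405 yields A = 4.121.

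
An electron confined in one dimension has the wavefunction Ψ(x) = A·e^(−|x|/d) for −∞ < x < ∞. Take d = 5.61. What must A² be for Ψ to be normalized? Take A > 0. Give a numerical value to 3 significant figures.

A^2 ≈ 0.178

Normalization requires ∫|Ψ|² dx = 1, integrated from −∞ to ∞.
Carrying out the integral gives A² · d.
Hence A² = 1/[d].
Substituting d = 5.61 gives A² = 0.1783, so A = 0.4222.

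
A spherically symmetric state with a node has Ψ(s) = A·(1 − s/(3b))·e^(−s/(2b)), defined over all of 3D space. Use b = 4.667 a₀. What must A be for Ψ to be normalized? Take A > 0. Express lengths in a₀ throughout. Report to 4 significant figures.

Normalization requires ∫|Ψ|² 4πs² ds = 1, integrated from 0 to ∞.
In 3D with spherical symmetry the volume element is 4πs² ds.
Using ∫₀^∞ sⁿ e^(−αs) ds = n!/αⁿ⁺¹, the integral (without the A² prefactor) comes out to 8·π·b^3/3.
So A² = (8·π·b^3/3)^(−1).
Plugging in b = 4.667 yields A = 0.034268.

A ≈ 0.03427 a₀^(-3/2)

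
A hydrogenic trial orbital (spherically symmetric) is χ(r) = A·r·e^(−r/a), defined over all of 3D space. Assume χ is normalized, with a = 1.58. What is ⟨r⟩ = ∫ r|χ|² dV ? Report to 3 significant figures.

⟨r⟩ = ∫ r |χ|² 4πr² dr over the full domain.
Using ∫₀^∞ rⁿ e^(−αr) dr = n!/αⁿ⁺¹, since the A² factors cancel between numerator and denominator, ⟨r⟩ = 5·a/2.
Putting a = 1.58 gives 3.950.

⟨r⟩ ≈ 3.95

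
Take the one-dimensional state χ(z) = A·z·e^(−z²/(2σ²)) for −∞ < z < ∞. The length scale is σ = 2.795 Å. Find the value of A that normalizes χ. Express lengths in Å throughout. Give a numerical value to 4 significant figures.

A ≈ 0.2273 Å^(-3/2)

Require ∫ |χ|² dz = 1 over the whole domain.
With ∫_{−∞}^{∞} z^(2m) e^(−αz²) dz = (2m−1)!!·√π / (2^m α^(m+1/2)), the integral (without the A² prefactor) comes out to √(π)·σ^3/2.
Hence A² = 1/[√(π)·σ^3/2].
Substituting σ = 2.795 gives A² = 0.051678, so A = 0.22733.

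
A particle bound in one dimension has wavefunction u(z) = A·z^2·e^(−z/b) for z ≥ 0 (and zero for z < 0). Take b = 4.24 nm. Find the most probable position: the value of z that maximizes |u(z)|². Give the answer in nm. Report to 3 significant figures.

z ≈ 8.48 nm

Set d/dz [|u(z)|²] = 0 and solve for z > 0.
This gives z = 2·b.
With b = 4.24, the most probable position is 8.480 nm.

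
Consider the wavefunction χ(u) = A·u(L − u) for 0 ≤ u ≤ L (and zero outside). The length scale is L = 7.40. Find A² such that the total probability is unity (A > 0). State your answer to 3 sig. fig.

A^2 ≈ 0.00135

We need A² ∫|f|² du = 1, taking the integral from 0 to L.
With χ = A·u(L − u), the integral evaluates to A²·[L^5/30].
Plugging in L = 7.40 yields A = 0.03677.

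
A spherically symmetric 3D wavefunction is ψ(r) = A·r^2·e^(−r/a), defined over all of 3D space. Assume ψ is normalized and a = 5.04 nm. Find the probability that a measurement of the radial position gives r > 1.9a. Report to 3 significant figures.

P ≈ 0.909

P = ∫ |ψ|² 4πr² dr over r > 1.9a.
A² is fixed by ∫₀^∞ 4πr²|ψ|² dr = 1, i.e. A² = (45·π·a^7/2)^(−1).
In terms of u = r/a (A², 4π and the length scale all cancel between numerator and denominator), P = [∫_{1.9}^{∞} u^6·e^(-2·u) du] / [∫_{0}^{∞} u^6·e^(-2·u) du].
With ∫ u^6·e^(-2·u) du = -(4·u^6 + 12·u^5 + 30·u^4 + 60·u^3 + 90·u^2 + 90·u + 45)·e^(-2·u)/8 + C, the region integral is ≈ 5.1137 and the full one is 45/8.
The region integral divided by the full integral gives P = 0.9091.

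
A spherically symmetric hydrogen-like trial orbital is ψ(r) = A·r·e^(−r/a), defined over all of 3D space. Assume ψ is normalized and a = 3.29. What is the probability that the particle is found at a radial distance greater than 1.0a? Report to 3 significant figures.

P = ∫ |ψ|² 4πr² dr over r > 1.0a.
A² is fixed by ∫₀^∞ 4πr²|ψ|² dr = 1, i.e. A² = (3·π·a^5)^(−1).
Let u = r/a; then A², 4π and the length scale all cancel, so P = ∫_{1.0}^{∞} u^4·e^(-2·u) du ÷ ∫_{0}^{∞} u^4·e^(-2·u) du.
An antiderivative of u^4·e^(-2·u) is -(u^4/2 + u^3 + 3·u^2/2 + 3·u/2 + 3/4)·e^(-2·u); evaluating from 1.0 to ∞ gives 21·e^(-2)/4, while the full integral is 3/4.
Taking the ratio yields P = 0.9473.

P ≈ 0.947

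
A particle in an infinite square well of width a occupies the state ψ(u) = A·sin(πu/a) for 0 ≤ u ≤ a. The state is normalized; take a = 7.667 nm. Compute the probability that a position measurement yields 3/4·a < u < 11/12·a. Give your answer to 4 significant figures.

The probability is P = ∫ |ψ|² du over [3/4·a, 11/12·a].
With A² fixed by ∫|ψ|² = 1, i.e. A² = (a/2)^(−1), substitute and integrate.
Substituting t = u/a, A² and the length scale cancel in the ratio: P = ∫_{3/4}^{11/12} sin(π·t)^2 dt / ∫_{0}^{1} sin(π·t)^2 dt.
Using ∫ sin(π·t)^2 dt = t/2 - sin(2·π·t)/(4·π), the numerator is 1/12 - 1/(8·π) and the denominator is 1/2.
Evaluating gives P = (-3 + 2·π)/(12·π).

P ≈ 0.08709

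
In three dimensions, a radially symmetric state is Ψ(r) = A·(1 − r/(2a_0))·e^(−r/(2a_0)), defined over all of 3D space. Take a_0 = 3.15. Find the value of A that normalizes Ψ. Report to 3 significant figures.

A ≈ 0.0357

We need A² ∫|f|² 4πr² dr = 1, taking the integral from 0 to ∞.
In 3D with spherical symmetry the volume element is 4πr² dr.
Using ∫₀^∞ rⁿ e^(−αr) dr = n!/αⁿ⁺¹, the integral (without the A² prefactor) comes out to 8·π·a_0^3.
Setting this equal to 1 gives A² = 1/(8·π·a_0^3).
Substituting a_0 = 3.15 gives A² = 0.001273, so A = 0.03568.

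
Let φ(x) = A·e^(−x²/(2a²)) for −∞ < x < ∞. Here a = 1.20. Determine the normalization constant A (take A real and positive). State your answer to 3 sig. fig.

A ≈ 0.686

The normalization condition is ∫|φ|² dx = 1 from −∞ to ∞.
Using the Gaussian integral ∫_{−∞}^{∞} e^(−αx²) dx = √(π/α), ∫|φ|² dx = A²·(√(π)·a).
Hence A² = 1/[√(π)·a].
Plugging in a = 1.20 yields A = 0.6857.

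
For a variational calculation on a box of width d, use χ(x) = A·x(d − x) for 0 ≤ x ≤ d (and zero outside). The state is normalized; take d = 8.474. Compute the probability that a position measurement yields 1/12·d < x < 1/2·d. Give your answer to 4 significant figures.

P ≈ 0.4949

The probability is P = ∫ |χ|² dx over [1/12·d, 1/2·d].
Since A² = 1/(d^5/30), this is the region integral divided by the full normalization integral.
Let u = x/d; then A² and the length scale cancel, so P = ∫_{1/12}^{1/2} u^2·(1 - u)^2 du ÷ ∫_{0}^{1} u^2·(1 - u)^2 du.
With ∫ u^2·(1 - u)^2 du = u^3·(6·u^2 - 15·u + 10)/30 + C, the region integral is ≈ 0.0164971 and the full one is 1/30.
Taking the ratio, P = 0.49491.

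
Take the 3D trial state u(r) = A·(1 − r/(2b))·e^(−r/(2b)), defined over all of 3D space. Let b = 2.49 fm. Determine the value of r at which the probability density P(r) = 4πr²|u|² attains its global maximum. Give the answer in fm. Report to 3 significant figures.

r ≈ 13.0 fm

Differentiate P(r) = 4πr²|u|² with respect to r and set to zero.
Solving yields r = b·(√(5) + 3).
With b = 2.49, the most probable radial distance is 13.04 fm.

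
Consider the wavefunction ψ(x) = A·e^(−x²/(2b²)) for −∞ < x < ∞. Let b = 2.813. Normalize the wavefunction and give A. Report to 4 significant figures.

Require ∫ |ψ|² dx = 1 over the whole domain.
With ∫_{−∞}^{∞} x^(2m) e^(−αx²) dx = (2m−1)!!·√π / (2^m α^(m+1/2)), with ψ = A·e^(−x²/(2b²)), the integral evaluates to A²·[√(π)·b].
So A² = (√(π)·b)^(−1).
With b = 2.813: A² = 0.20057 and A = 0.44784.

A ≈ 0.4478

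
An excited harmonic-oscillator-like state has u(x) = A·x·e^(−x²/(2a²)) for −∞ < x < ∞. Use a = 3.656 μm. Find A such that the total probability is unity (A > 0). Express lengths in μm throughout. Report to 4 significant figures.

A ≈ 0.1520 μm^(-3/2)

Require ∫ |u|² dx = 1 over the whole domain.
The integral (without the A² prefactor) comes out to √(π)·a^3/2.
With a = 3.656: A² = 0.023091 and A = 0.15196.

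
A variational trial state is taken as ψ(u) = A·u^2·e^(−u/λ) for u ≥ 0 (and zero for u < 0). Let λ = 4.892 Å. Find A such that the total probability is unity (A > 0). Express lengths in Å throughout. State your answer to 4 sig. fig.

A ≈ 0.02181 Å^(-5/2)

We need A² ∫|f|² du = 1, taking the integral from 0 to ∞.
The integral (without the A² prefactor) comes out to 3·λ^5/4.
So A² = (3·λ^5/4)^(−1).
Substituting λ = 4.892 gives A² = 0.00047589, so A = 0.021815.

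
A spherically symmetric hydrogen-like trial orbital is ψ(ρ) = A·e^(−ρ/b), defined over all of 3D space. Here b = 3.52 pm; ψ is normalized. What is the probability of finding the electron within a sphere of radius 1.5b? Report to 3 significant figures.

P ≈ 0.577

With dV = 4πρ²dρ, the probability is ∫|ψ|² dV over ρ ≤ 1.5b.
Normalization gives A² = 1/(π·b^3).
Let u = ρ/b; then A², 4π and the length scale all cancel, so P = ∫_{0}^{1.5} u^2·e^(-2·u) du ÷ ∫_{0}^{∞} u^2·e^(-2·u) du.
Using ∫ u^2·e^(-2·u) du = -(2·u^2 + 2·u + 1)·e^(-2·u)/4, the numerator is 1/4 - 17·e^(-3)/8 and the denominator is 1/4.
Taking the ratio yields P = 0.5768.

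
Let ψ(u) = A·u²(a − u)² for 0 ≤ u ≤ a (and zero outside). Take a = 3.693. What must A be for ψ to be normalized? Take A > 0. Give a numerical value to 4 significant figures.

A ≈ 0.07022

Require ∫ |ψ|² du = 1 over the whole domain.
Expanding the polynomial and integrating term by term, ∫|ψ|² du = A²·(a^9/630).
With a = 3.693: A² = 0.0049309 and A = 0.070220.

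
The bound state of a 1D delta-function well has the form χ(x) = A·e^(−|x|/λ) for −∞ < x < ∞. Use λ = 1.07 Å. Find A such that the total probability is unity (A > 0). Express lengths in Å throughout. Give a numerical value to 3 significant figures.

A ≈ 0.967 Å^(-1/2)

Normalization requires ∫|χ|² dx = 1, integrated from −∞ to ∞.
The integral (without the A² prefactor) comes out to λ.
Hence A² = 1/[λ].
Substituting λ = 1.07 gives A² = 0.9346, so A = 0.9667.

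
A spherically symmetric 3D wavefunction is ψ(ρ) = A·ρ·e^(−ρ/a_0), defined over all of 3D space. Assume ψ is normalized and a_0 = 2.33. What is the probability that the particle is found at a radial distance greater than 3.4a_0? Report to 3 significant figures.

P = ∫ |ψ|² 4πρ² dρ over ρ > 3.4a_0.
Normalization gives A² = 1/(3·π·a_0^5).
Substituting u = ρ/a_0, A², 4π and the length scale all cancel in the ratio: P = ∫_{3.4}^{∞} u^4·e^(-2·u) du / ∫_{0}^{∞} u^4·e^(-2·u) du.
With ∫ u^4·e^(-2·u) du = -(u^4/2 + u^3 + 3·u^2/2 + 3·u/2 + 3/4)·e^(-2·u) + C, the region integral is ≈ 0.14402 and the full one is 3/4.
The region integral divided by the full integral gives P = 0.1920.

P ≈ 0.192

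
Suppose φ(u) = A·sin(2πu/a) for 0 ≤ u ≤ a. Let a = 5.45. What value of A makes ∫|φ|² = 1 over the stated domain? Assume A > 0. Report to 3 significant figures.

A ≈ 0.606

Normalization requires ∫|φ|² du = 1, integrated from 0 to a.
The integral (without the A² prefactor) comes out to a/2.
So A² = (a/2)^(−1).
Substituting a = 5.45 gives A² = 0.3670, so A = 0.6058.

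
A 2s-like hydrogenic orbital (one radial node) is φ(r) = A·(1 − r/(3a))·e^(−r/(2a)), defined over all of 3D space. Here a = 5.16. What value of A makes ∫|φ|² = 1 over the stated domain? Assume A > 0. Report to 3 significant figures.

A ≈ 0.0295

Require ∫ |φ|² 4πr² dr = 1 over the whole domain.
(Spherical symmetry: dV = 4πr² dr.)
Recall ∫₀^∞ r^m e^(−r/β) dr = m!·β^(m+1), carrying out the integral gives A² · 8·π·a^3/3.
So A² = (8·π·a^3/3)^(−1).
With a = 5.16: A² = 0.0008688 and A = 0.02948.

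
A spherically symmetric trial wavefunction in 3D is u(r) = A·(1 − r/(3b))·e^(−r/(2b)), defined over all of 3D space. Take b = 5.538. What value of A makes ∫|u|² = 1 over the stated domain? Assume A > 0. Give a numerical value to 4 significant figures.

Normalization requires ∫|u|² 4πr² dr = 1, integrated from 0 to ∞.
(Spherical symmetry: dV = 4πr² dr.)
With ∫₀^∞ r^4 e^(−αr) dr = 4!/α^5, the integral (without the A² prefactor) comes out to 8·π·b^3/3.
Hence A² = 1/[8·π·b^3/3].
Substituting b = 5.538 gives A² = 0.00070279, so A = 0.026510.

A ≈ 0.02651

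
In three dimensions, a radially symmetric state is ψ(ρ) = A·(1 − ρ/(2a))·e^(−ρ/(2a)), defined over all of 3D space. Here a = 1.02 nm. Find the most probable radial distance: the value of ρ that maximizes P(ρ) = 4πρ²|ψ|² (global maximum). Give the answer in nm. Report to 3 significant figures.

ρ ≈ 5.34 nm

Differentiate P(ρ) = 4πρ²|ψ|² with respect to ρ and set to zero.
Solving yields ρ = a·(√(5) + 3).
With a = 1.02, the most probable radial distance is 5.341 nm.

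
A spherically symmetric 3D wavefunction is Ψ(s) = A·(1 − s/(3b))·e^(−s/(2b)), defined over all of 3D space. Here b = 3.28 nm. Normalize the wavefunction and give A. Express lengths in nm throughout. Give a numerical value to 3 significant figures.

Require ∫ |Ψ|² 4πs² ds = 1 over the whole domain.
(Spherical symmetry: dV = 4πs² ds.)
Recall ∫₀^∞ s^m e^(−s/β) ds = m!·β^(m+1), ∫|Ψ|² 4πs² ds = A²·(8·π·b^3/3).
Setting this equal to 1 gives A² = 1/(8·π·b^3/3).
With b = 3.28: A² = 0.003383 and A = 0.05816.

A ≈ 0.0582 nm^(-3/2)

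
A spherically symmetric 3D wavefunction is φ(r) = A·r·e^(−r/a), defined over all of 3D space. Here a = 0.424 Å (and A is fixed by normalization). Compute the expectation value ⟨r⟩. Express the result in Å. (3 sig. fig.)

⟨r⟩ ≈ 1.06 Å

The expectation value is the |φ|²-weighted average of r: ∫ r|φ|² 4πr² dr.
Evaluating both integrals, ⟨r⟩ = 5·a/2.
With a = 0.424, ⟨r⟩ = 1.060.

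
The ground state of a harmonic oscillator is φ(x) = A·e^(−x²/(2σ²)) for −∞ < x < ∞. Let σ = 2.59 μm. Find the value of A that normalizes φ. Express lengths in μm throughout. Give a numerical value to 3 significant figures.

Normalization requires ∫|φ|² dx = 1, integrated from −∞ to ∞.
∫|φ|² dx = A²·(√(π)·σ).
Setting this equal to 1 gives A² = 1/(√(π)·σ).
Plugging in σ = 2.59 yields A = 0.4667.

A ≈ 0.467 μm^(-1/2)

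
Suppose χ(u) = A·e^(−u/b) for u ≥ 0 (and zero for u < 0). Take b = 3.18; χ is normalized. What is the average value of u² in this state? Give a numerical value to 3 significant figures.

⟨u^2⟩ ≈ 5.06

By definition ⟨u²⟩ = ∫ u^2 |χ(u)|² du.
Using ∫₀^∞ uⁿ e^(−αu) du = n!/αⁿ⁺¹, the ratio of the moment integral to the normalization integral gives ⟨u²⟩ = b^2/2.
With b = 3.18, ⟨u^2⟩ = 5.056.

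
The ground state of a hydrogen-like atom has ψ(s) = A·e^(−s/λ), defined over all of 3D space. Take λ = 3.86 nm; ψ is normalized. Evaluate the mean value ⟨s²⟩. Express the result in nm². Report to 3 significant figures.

The expectation value is the |ψ|²-weighted average of s^2: ∫ s^2|ψ|² 4πs² ds.
Since the A² factors cancel between numerator and denominator, ⟨s²⟩ = 3·λ^2.
Putting λ = 3.86 gives 44.70.

⟨s^2⟩ ≈ 44.7 nm^2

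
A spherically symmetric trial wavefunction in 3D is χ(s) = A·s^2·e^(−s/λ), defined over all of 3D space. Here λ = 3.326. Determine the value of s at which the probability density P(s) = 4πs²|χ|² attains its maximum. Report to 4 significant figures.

s ≈ 9.978

Differentiate P(s) = 4πs²|χ|² with respect to s and set to zero.
Solving yields s = 3·λ.
With λ = 3.326, the most probable radial distance is 9.9780.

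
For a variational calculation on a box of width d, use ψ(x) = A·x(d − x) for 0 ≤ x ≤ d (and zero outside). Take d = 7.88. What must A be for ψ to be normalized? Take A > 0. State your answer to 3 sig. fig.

We need A² ∫|f|² dx = 1, taking the integral from 0 to d.
Expanding the polynomial and integrating term by term, with ψ = A·x(d − x), the integral evaluates to A²·[d^5/30].
Plugging in d = 7.88 yields A = 0.03142.

A ≈ 0.0314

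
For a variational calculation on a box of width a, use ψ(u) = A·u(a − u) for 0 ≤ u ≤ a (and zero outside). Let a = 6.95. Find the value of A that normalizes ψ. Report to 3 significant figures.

A ≈ 0.0430

Normalization requires ∫|ψ|² du = 1, integrated from 0 to a.
Carrying out the integral gives A² · a^5/30.
Hence A² = 1/[a^5/30].
Plugging in a = 6.95 yields A = 0.04301.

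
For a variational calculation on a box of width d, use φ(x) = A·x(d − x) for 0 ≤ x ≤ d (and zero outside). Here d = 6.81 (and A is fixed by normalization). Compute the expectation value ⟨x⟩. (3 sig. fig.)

⟨x⟩ ≈ 3.41

By definition ⟨x⟩ = ∫ x |φ(x)|² dx.
Expanding the polynomial and integrating term by term, evaluating both integrals, ⟨x⟩ = d/2.
Putting d = 6.81 gives 3.405.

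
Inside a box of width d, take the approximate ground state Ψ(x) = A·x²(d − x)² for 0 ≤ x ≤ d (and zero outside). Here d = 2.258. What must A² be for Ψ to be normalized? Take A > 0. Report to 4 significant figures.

A^2 ≈ 0.4129

Require ∫ |Ψ|² dx = 1 over the whole domain.
∫|Ψ|² dx = A²·(d^9/630).
So A² = (d^9/630)^(−1).
Plugging in d = 2.258 yields A = 0.64256.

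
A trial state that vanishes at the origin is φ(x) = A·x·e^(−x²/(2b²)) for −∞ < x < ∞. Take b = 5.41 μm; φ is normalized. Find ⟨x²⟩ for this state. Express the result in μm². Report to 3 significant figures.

By definition ⟨x²⟩ = ∫ x^2 |φ(x)|² dx.
Evaluating both integrals, ⟨x²⟩ = 3·b^2/2.
With b = 5.41, ⟨x^2⟩ = 43.90.

⟨x^2⟩ ≈ 43.9 μm^2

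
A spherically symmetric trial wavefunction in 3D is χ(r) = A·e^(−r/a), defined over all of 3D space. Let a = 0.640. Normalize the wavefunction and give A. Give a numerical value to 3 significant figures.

A ≈ 1.10

Normalization requires ∫|χ|² 4πr² dr = 1, integrated from 0 to ∞.
Recall ∫₀^∞ r^m e^(−r/β) dr = m!·β^(m+1), carrying out the integral gives A² · π·a^3.
Plugging in a = 0.640 yields A = 1.102.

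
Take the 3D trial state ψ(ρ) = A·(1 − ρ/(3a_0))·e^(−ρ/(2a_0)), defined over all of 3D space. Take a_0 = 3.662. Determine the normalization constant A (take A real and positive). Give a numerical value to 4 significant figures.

We need A² ∫|f|² 4πρ² dρ = 1, taking the integral from 0 to ∞.
(Spherical symmetry: dV = 4πρ² dρ.)
With ∫₀^∞ ρ^4 e^(−αρ) dρ = 4!/α^5, the integral (without the A² prefactor) comes out to 8·π·a_0^3/3.
So A² = (8·π·a_0^3/3)^(−1).
Substituting a_0 = 3.662 gives A² = 0.0024307, so A = 0.049302.

A ≈ 0.04930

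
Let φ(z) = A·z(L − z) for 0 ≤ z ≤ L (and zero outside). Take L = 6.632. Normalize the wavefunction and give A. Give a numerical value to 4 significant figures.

A ≈ 0.04836

Require ∫ |φ|² dz = 1 over the whole domain.
∫|φ|² dz = A²·(L^5/30).
Substituting L = 6.632 gives A² = 0.0023383, so A = 0.048356.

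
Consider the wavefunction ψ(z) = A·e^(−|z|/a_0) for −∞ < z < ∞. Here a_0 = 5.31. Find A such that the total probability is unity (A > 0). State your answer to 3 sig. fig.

A ≈ 0.434

The normalization condition is ∫|ψ|² dz = 1 from −∞ to ∞.
Recall ∫₀^∞ z^m e^(−z/β) dz = m!·β^(m+1), the integral (without the A² prefactor) comes out to a_0.
Hence A² = 1/[a_0].
Substituting a_0 = 5.31 gives A² = 0.1883, so A = 0.4340.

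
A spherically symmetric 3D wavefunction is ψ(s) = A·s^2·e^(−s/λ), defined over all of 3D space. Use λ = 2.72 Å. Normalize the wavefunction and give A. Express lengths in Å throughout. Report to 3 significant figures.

A ≈ 0.00358 Å^(-7/2)

Require ∫ |ψ|² 4πs² ds = 1 over the whole domain.
With ψ = A·s^2·e^(−s/λ), the integral evaluates to A²·[45·π·λ^7/2].
Hence A² = 1/[45·π·λ^7/2].
Substituting λ = 2.72 gives A² = 0.00001284, so A = 0.003584.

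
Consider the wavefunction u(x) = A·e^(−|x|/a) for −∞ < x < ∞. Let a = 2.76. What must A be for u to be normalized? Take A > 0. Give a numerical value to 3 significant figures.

We need A² ∫|f|² dx = 1, taking the integral from −∞ to ∞.
With ∫₀^∞ x^0 e^(−αx) dx = 0!/α^1, carrying out the integral gives A² · a.
With a = 2.76: A² = 0.3623 and A = 0.6019.

A ≈ 0.602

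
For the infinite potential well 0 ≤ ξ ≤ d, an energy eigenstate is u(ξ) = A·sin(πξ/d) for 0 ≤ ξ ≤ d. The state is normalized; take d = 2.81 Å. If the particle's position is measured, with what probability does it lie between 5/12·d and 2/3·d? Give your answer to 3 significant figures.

P = ∫_{5/12·d}^{2/3·d} |u(ξ)|² dξ.
With A² fixed by ∫|u|² = 1, i.e. A² = (d/2)^(−1), substitute and integrate.
Substituting t = ξ/d, A² and the length scale cancel in the ratio: P = ∫_{5/12}^{2/3} sin(π·t)^2 dt / ∫_{0}^{1} sin(π·t)^2 dt.
An antiderivative of sin(π·t)^2 is t/2 - sin(2·π·t)/(4·π); evaluating from 5/12 to 2/3 gives 1/(8·π) + √(3)/(8·π) + 1/8, while the full integral is 1/2.
Evaluating gives P = (1 + √(3) + π)/(4·π).

P ≈ 0.467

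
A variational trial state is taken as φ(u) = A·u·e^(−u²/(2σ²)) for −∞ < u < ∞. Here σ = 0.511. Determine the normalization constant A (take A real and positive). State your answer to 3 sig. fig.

A ≈ 2.91

Normalization requires ∫|φ|² du = 1, integrated from −∞ to ∞.
Carrying out the integral gives A² · √(π)·σ^3/2.
Plugging in σ = 0.511 yields A = 2.908.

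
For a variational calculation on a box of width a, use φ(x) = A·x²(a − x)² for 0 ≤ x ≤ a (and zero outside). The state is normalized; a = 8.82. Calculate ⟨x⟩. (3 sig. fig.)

⟨x⟩ ≈ 4.41

⟨x⟩ = ∫ x |φ|² dx over the full domain.
Expanding the polynomial and integrating term by term, the ratio of the moment integral to the normalization integral gives ⟨x⟩ = a/2.
Putting a = 8.82 gives 4.410.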